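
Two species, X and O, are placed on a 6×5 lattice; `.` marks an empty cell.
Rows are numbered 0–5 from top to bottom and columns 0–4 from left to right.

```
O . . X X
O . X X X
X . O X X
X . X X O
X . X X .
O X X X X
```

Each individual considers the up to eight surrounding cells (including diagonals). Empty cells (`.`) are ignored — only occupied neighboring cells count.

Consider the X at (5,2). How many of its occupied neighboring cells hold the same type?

Occupied neighbors of (5,2): (4,2)=X, (4,3)=X, (5,1)=X, (5,3)=X.
Same type (X): 4 of 4.

4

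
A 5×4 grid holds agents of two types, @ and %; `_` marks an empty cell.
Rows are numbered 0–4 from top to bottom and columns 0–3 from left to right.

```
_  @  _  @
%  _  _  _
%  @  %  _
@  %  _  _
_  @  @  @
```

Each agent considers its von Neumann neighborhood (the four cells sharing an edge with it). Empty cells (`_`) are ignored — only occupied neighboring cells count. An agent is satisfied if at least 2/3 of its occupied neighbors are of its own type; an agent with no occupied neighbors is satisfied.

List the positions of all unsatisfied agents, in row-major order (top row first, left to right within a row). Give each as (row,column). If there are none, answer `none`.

(2,0), (2,1), (2,2), (3,0), (3,1), (4,1)

(0,1)@ 0/0 ok
(0,3)@ 0/0 ok
(1,0)% 1/1 ok
(2,0)% 1/3 unhappy
(2,1)@ 0/3 unhappy
(2,2)% 0/1 unhappy
(3,0)@ 0/2 unhappy
(3,1)% 0/3 unhappy
(4,1)@ 1/2 unhappy
(4,2)@ 2/2 ok
(4,3)@ 1/1 ok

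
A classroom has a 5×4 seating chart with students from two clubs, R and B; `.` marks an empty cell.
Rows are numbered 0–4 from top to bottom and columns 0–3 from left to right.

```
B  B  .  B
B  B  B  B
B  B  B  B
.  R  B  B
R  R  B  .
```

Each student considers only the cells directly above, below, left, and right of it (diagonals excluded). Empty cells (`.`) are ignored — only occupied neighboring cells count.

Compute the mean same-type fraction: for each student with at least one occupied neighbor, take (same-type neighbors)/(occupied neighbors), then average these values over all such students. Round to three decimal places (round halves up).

0.882

Row 0: (0,0)B 2/2 · (0,1)B 2/2 · (0,3)B 1/1
Row 1: (1,0)B 3/3 · (1,1)B 4/4 · (1,2)B 3/3 · (1,3)B 3/3
Row 2: (2,0)B 2/2 · (2,1)B 3/4 · (2,2)B 4/4 · (2,3)B 3/3
Row 3: (3,1)R 1/3 · (3,2)B 3/4 · (3,3)B 2/2
Row 4: (4,0)R 1/1 · (4,1)R 2/3 · (4,2)B 1/2
Sum over 17 students: 2/2 + 2/2 + 1/1 + 3/3 + 4/4 + 3/3 + 3/3 + 2/2 + 3/4 + 4/4 + 3/3 + 1/3 + 3/4 + 2/2 + 1/1 + 2/3 + 1/2 = 15; mean = 15 ÷ 17 = 15/17 = 0.882352… → 0.882.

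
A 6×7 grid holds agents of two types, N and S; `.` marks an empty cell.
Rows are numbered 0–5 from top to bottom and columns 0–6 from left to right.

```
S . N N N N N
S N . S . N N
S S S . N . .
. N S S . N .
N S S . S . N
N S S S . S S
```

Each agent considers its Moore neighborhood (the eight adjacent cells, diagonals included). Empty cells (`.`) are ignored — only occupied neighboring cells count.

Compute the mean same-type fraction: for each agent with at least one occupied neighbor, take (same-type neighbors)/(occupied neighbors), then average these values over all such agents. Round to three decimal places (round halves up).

0.653

Row 0: (0,0)S 1/2 · (0,2)N 2/3 · (0,3)N 2/3 · (0,4)N 3/4 · (0,5)N 4/4 · (0,6)N 3/3
Row 1: (1,0)S 3/4 · (1,1)N 1/6 · (1,3)S 1/5 · (1,5)N 5/5 · (1,6)N 3/3
Row 2: (2,0)S 2/4 · (2,1)S 4/6 · (2,2)S 4/6 · (2,4)N 2/4
Row 3: (3,1)N 1/7 · (3,2)S 5/6 · (3,3)S 4/5 · (3,5)N 2/3
Row 4: (4,0)N 2/4 · (4,1)S 4/7 · (4,2)S 6/7 · (4,4)S 3/4 · (4,6)N 1/3
Row 5: (5,0)N 1/3 · (5,1)S 3/5 · (5,2)S 4/4 · (5,3)S 3/3 · (5,5)S 2/3 · (5,6)S 1/2
Sum over 30 agents: 1/2 + 2/3 + 2/3 + 3/4 + 4/4 + 3/3 + 3/4 + 1/6 + 1/5 + 5/5 + 3/3 + 2/4 + 4/6 + 4/6 + 2/4 + 1/7 + 5/6 + 4/5 + 2/3 + 2/4 + 4/7 + 6/7 + 3/4 + 1/3 + 1/3 + 3/5 + 4/4 + 3/3 + 2/3 + 1/2 = 8227/420; mean = 8227/420 ÷ 30 = 8227/12600 = 0.652936… → 0.653.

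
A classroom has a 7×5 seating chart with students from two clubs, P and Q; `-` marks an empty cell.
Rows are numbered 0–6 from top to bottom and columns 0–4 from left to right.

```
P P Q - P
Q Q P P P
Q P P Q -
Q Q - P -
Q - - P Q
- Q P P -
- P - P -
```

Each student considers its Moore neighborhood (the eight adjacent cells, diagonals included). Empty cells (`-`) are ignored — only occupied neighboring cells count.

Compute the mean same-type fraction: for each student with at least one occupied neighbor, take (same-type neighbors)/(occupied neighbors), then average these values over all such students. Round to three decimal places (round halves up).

Row 0: (0,0)P 1/3 · (0,1)P 2/5 · (0,2)Q 1/4 · (0,4)P 2/2
Row 1: (1,0)Q 2/5 · (1,1)Q 3/8 · (1,2)P 4/7 · (1,3)P 4/6 · (1,4)P 2/3
Row 2: (2,0)Q 4/5 · (2,1)P 2/7 · (2,2)P 4/7 · (2,3)Q 0/5
Row 3: (3,0)Q 3/4 · (3,1)Q 3/5 · (3,3)P 2/4
Row 4: (4,0)Q 3/3 · (4,3)P 3/4 · (4,4)Q 0/3
Row 5: (5,1)Q 1/3 · (5,2)P 4/5 · (5,3)P 3/4
Row 6: (6,1)P 1/2 · (6,3)P 2/2
Sum over 24 students: 1/3 + 2/5 + 1/4 + 2/2 + 2/5 + 3/8 + 4/7 + 4/6 + 2/3 + 4/5 + 2/7 + 4/7 + 0/5 + 3/4 + 3/5 + 2/4 + 3/3 + 3/4 + 0/3 + 1/3 + 4/5 + 3/4 + 1/2 + 2/2 = 745/56; mean = 745/56 ÷ 24 = 745/1344 = 0.554315… → 0.554.

0.554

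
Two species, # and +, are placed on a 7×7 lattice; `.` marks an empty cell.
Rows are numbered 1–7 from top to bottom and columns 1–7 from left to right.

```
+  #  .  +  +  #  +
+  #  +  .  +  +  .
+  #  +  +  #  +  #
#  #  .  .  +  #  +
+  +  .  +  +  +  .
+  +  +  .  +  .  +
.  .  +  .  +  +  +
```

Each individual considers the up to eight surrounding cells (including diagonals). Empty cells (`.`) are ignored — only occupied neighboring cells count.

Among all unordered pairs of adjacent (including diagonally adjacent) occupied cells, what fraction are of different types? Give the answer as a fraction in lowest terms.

9/22

Scan each occupied cell's neighbors to the right and below (and the two forward diagonals) so each pair is counted once.
From row 1: 8 unlike of 16 pairs (running 8/16).
From row 2: 9 unlike of 17 pairs (running 17/33).
From row 3: 11 unlike of 19 pairs (running 28/52).
From row 4: 8 unlike of 13 pairs (running 36/65).
From row 5: 0 unlike of 13 pairs (running 36/78).
From row 6: 0 unlike of 8 pairs (running 36/86).
From row 7: 0 unlike of 2 pairs (running 36/88).
Total adjacent occupied pairs: 88; unlike-type pairs: 36.
36/88 reduces to 9/22.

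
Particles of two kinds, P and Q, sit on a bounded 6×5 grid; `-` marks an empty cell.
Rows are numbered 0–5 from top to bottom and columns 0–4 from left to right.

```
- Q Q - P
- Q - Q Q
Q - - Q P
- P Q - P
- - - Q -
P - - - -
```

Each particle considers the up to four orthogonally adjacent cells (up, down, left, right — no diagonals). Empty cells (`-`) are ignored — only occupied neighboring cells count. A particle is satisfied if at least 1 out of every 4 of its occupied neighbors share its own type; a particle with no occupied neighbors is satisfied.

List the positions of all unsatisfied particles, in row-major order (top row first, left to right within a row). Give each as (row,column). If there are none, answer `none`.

(0,4), (3,1), (3,2)

(0,1)Q 2/2 ✓
(0,2)Q 1/1 ✓
(0,4)P 0/1 ✗
(1,1)Q 1/1 ✓
(1,3)Q 2/2 ✓
(1,4)Q 1/3 ✓
(2,0)Q 0/0 ✓
(2,3)Q 1/2 ✓
(2,4)P 1/3 ✓
(3,1)P 0/1 ✗
(3,2)Q 0/1 ✗
(3,4)P 1/1 ✓
(4,3)Q 0/0 ✓
(5,0)P 0/0 ✓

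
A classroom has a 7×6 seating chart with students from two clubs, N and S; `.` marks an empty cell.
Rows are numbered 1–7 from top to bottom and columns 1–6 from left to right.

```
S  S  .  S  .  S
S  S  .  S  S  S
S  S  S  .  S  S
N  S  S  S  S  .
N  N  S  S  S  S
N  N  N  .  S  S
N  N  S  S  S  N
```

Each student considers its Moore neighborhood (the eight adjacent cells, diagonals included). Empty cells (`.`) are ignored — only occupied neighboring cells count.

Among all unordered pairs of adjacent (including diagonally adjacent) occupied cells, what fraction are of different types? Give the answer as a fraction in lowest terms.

17/94

Scan each occupied cell's neighbors to the right and below (and the two forward diagonals) so each pair is counted once.
Row 1: S(1,1)–S(1,2)= S(1,1)–S(2,1)= S(1,1)–S(2,2)= S(1,2)–S(2,2)= S(1,2)–S(2,1)= S(1,4)–S(2,4)= S(1,4)–S(2,5)= S(1,6)–S(2,6)= S(1,6)–S(2,5)=  → 0/9 unlike.
Row 2: S(2,1)–S(2,2)= S(2,1)–S(3,1)= S(2,1)–S(3,2)= S(2,2)–S(3,2)= S(2,2)–S(3,3)= S(2,2)–S(3,1)= S(2,4)–S(2,5)= S(2,4)–S(3,5)= S(2,4)–S(3,3)= S(2,5)–S(2,6)= S(2,5)–S(3,5)= S(2,5)–S(3,6)= S(2,6)–S(3,6)= S(2,6)–S(3,5)=  → 0/14 unlike.
Row 3: S(3,1)–S(3,2)= S(3,1)–N(4,1)≠ S(3,1)–S(4,2)= S(3,2)–S(3,3)= S(3,2)–S(4,2)= S(3,2)–S(4,3)= S(3,2)–N(4,1)≠ S(3,3)–S(4,3)= S(3,3)–S(4,4)= S(3,3)–S(4,2)= S(3,5)–S(3,6)= S(3,5)–S(4,5)= S(3,5)–S(4,4)= S(3,6)–S(4,5)=  → 2/14 unlike.
Row 4: N(4,1)–S(4,2)≠ N(4,1)–N(5,1)= N(4,1)–N(5,2)= S(4,2)–S(4,3)= S(4,2)–N(5,2)≠ S(4,2)–S(5,3)= S(4,2)–N(5,1)≠ S(4,3)–S(4,4)= S(4,3)–S(5,3)= S(4,3)–S(5,4)= S(4,3)–N(5,2)≠ S(4,4)–S(4,5)= S(4,4)–S(5,4)= S(4,4)–S(5,5)= S(4,4)–S(5,3)= S(4,5)–S(5,5)= S(4,5)–S(5,6)= S(4,5)–S(5,4)=  → 4/18 unlike.
Row 5: N(5,1)–N(5,2)= N(5,1)–N(6,1)= N(5,1)–N(6,2)= N(5,2)–S(5,3)≠ N(5,2)–N(6,2)= N(5,2)–N(6,3)= N(5,2)–N(6,1)= S(5,3)–S(5,4)= S(5,3)–N(6,3)≠ S(5,3)–N(6,2)≠ S(5,4)–S(5,5)= S(5,4)–S(6,5)= S(5,4)–N(6,3)≠ S(5,5)–S(5,6)= S(5,5)–S(6,5)= S(5,5)–S(6,6)= S(5,6)–S(6,6)= S(5,6)–S(6,5)=  → 4/18 unlike.
Row 6: N(6,1)–N(6,2)= N(6,1)–N(7,1)= N(6,1)–N(7,2)= N(6,2)–N(6,3)= N(6,2)–N(7,2)= N(6,2)–S(7,3)≠ N(6,2)–N(7,1)= N(6,3)–S(7,3)≠ N(6,3)–S(7,4)≠ N(6,3)–N(7,2)= S(6,5)–S(6,6)= S(6,5)–S(7,5)= S(6,5)–N(7,6)≠ S(6,5)–S(7,4)= S(6,6)–N(7,6)≠ S(6,6)–S(7,5)=  → 5/16 unlike.
Row 7: N(7,1)–N(7,2)= N(7,2)–S(7,3)≠ S(7,3)–S(7,4)= S(7,4)–S(7,5)= S(7,5)–N(7,6)≠  → 2/5 unlike.
Total adjacent occupied pairs: 94; unlike-type pairs: 17.
17/94 is already in lowest terms.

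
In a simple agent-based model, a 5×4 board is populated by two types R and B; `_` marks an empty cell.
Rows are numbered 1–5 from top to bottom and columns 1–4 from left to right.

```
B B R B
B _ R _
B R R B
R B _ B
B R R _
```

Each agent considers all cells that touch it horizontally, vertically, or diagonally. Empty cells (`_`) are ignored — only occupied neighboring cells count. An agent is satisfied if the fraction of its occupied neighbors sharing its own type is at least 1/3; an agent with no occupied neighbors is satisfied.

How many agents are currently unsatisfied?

2

Row 1: (1,1)B 2/2 ok · (1,2)B 2/4 ok · (1,3)R 1/3 ok · (1,4)B 0/2 unhappy
Row 2: (2,1)B 3/4 ok · (2,3)R 3/6 ok
Row 3: (3,1)B 2/4 ok · (3,2)R 3/6 ok · (3,3)R 2/5 ok · (3,4)B 1/3 ok
Row 4: (4,1)R 2/5 ok · (4,2)B 2/7 unhappy · (4,4)B 1/3 ok
Row 5: (5,1)B 1/3 ok · (5,2)R 2/4 ok · (5,3)R 1/3 ok
Unsatisfied: (1,4), (4,2) — 2 in total.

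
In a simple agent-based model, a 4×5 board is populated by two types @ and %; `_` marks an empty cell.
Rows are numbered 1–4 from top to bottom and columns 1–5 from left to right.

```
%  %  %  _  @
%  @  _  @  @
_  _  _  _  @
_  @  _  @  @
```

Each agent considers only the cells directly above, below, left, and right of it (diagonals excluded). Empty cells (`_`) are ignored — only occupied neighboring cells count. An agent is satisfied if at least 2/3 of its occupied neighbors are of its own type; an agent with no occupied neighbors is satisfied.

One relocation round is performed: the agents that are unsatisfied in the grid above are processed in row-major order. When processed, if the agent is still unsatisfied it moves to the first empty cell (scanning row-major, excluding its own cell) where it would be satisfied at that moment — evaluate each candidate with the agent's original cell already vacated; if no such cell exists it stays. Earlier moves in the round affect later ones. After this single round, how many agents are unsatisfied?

1

Initially unsatisfied (in order): (2,1), (2,2).
  (2,1) → (3,1).
  (2,2) → (1,4).
Resulting grid:
% % % @ @
_ _ _ @ @
% _ _ _ @
_ @ _ @ @
Unsatisfied now: (1,3).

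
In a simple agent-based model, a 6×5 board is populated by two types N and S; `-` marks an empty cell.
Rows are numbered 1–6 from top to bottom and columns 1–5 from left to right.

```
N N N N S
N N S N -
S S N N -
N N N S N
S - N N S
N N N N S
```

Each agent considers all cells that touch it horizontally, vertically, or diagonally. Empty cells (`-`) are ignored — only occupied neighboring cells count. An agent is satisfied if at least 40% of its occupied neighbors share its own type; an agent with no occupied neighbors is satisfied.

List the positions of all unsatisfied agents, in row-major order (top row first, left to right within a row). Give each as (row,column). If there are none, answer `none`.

(1,5), (2,3), (3,1), (3,2), (4,1), (4,4), (5,1), (6,5)

(1,1)N 3/3 satisfied
(1,2)N 4/5 satisfied
(1,3)N 4/5 satisfied
(1,4)N 2/4 satisfied
(1,5)S 0/2 not
(2,1)N 3/5 satisfied
(2,2)N 5/8 satisfied
(2,3)S 1/8 not
(2,4)N 4/6 satisfied
(3,1)S 1/5 not
(3,2)S 2/8 not
(3,3)N 5/8 satisfied
(3,4)N 4/6 satisfied
(4,1)N 1/4 not
(4,2)N 4/7 satisfied
(4,3)N 5/7 satisfied
(4,4)S 1/7 not
(4,5)N 2/4 satisfied
(5,1)S 0/4 not
(5,3)N 6/7 satisfied
(5,4)N 5/8 satisfied
(5,5)S 2/5 satisfied
(6,1)N 1/2 satisfied
(6,2)N 3/4 satisfied
(6,3)N 4/4 satisfied
(6,4)N 3/5 satisfied
(6,5)S 1/3 not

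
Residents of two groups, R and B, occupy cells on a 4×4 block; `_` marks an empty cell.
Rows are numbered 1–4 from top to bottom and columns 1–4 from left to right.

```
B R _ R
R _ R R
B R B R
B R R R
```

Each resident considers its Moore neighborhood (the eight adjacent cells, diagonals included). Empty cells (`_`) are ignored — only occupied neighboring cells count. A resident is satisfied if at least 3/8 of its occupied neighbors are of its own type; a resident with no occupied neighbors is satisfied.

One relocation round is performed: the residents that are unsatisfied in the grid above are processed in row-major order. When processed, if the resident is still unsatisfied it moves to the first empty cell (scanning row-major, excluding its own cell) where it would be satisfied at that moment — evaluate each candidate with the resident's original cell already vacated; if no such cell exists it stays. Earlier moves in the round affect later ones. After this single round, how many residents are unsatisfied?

Initially unsatisfied (in order): (1,1), (3,1), (3,3), (4,1).
  (1,1): no empty cell satisfies it; stays.
  (3,1): no empty cell satisfies it; stays.
  (3,3): no empty cell satisfies it; stays.
  (4,1) → (2,2).
Resulting grid:
B R _ R
R B R R
B R B R
_ R R R
Unsatisfied now: (1,1), (3,1), (3,3).

3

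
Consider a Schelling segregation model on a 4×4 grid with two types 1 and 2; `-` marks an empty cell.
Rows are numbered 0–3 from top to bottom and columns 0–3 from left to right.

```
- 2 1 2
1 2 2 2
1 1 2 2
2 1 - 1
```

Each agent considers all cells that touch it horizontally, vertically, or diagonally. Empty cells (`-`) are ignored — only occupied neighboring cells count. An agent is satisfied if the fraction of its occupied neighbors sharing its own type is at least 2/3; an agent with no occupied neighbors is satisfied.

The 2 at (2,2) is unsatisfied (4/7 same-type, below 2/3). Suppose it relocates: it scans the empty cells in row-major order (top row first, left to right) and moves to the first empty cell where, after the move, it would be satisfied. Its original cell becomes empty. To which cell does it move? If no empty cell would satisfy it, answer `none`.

(0,0)

Vacating (2,2). Empty cells in order:
  (0,0): 2/3 same-type → satisfied — stop here.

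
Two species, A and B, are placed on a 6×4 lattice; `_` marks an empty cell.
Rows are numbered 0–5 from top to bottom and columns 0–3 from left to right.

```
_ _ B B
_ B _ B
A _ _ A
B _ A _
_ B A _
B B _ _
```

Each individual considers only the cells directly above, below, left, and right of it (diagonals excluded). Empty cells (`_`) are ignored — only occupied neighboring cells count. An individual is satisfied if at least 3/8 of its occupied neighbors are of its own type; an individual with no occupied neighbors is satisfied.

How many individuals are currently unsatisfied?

3

(0,2)B 1/1 ok
(0,3)B 2/2 ok
(1,1)B 0/0 ok
(1,3)B 1/2 ok
(2,0)A 0/1 unhappy
(2,3)A 0/1 unhappy
(3,0)B 0/1 unhappy
(3,2)A 1/1 ok
(4,1)B 1/2 ok
(4,2)A 1/2 ok
(5,0)B 1/1 ok
(5,1)B 2/2 ok
Unsatisfied: (2,0), (2,3), (3,0) — 3 in total.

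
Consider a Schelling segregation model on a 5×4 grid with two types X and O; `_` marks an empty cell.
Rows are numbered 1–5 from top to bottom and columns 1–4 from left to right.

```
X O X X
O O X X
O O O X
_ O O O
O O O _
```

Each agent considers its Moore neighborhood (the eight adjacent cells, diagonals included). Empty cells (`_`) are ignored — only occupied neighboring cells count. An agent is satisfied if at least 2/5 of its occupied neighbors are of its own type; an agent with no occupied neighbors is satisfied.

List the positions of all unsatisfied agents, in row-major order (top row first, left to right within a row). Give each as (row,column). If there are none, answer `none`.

(1,1)X 0/3 not
(1,2)O 2/5 satisfied
(1,3)X 3/5 satisfied
(1,4)X 3/3 satisfied
(2,1)O 4/5 satisfied
(2,2)O 5/8 satisfied
(2,3)X 4/8 satisfied
(2,4)X 4/5 satisfied
(3,1)O 4/4 satisfied
(3,2)O 6/7 satisfied
(3,3)O 5/8 satisfied
(3,4)X 2/5 satisfied
(4,2)O 7/7 satisfied
(4,3)O 6/7 satisfied
(4,4)O 3/4 satisfied
(5,1)O 2/2 satisfied
(5,2)O 4/4 satisfied
(5,3)O 4/4 satisfied

(1,1)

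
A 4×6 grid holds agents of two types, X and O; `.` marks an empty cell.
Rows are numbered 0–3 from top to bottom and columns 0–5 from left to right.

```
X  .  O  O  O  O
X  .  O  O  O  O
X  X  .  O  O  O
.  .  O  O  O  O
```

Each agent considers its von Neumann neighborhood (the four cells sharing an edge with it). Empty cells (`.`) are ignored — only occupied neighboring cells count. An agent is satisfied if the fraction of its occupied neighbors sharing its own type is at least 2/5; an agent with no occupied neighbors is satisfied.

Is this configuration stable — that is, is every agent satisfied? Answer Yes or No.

Yes

Row 0: (0,0)X 1/1 satisfied · (0,2)O 2/2 satisfied · (0,3)O 3/3 satisfied · (0,4)O 3/3 satisfied · (0,5)O 2/2 satisfied
Row 1: (1,0)X 2/2 satisfied · (1,2)O 2/2 satisfied · (1,3)O 4/4 satisfied · (1,4)O 4/4 satisfied · (1,5)O 3/3 satisfied
Row 2: (2,0)X 2/2 satisfied · (2,1)X 1/1 satisfied · (2,3)O 3/3 satisfied · (2,4)O 4/4 satisfied · (2,5)O 3/3 satisfied
Row 3: (3,2)O 1/1 satisfied · (3,3)O 3/3 satisfied · (3,4)O 3/3 satisfied · (3,5)O 2/2 satisfied
All meet the threshold, so the configuration is stable.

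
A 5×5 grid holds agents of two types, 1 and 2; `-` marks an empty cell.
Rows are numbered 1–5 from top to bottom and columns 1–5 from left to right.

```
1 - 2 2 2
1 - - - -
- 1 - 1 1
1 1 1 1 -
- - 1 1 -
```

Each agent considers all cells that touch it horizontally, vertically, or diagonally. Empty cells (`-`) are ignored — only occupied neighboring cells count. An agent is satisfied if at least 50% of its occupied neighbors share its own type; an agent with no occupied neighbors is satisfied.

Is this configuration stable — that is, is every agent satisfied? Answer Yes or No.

(1,1)1 1/1 ok
(1,3)2 1/1 ok
(1,4)2 2/2 ok
(1,5)2 1/1 ok
(2,1)1 2/2 ok
(3,2)1 4/4 ok
(3,4)1 3/3 ok
(3,5)1 2/2 ok
(4,1)1 2/2 ok
(4,2)1 4/4 ok
(4,3)1 6/6 ok
(4,4)1 5/5 ok
(5,3)1 4/4 ok
(5,4)1 3/3 ok
All meet the threshold, so the configuration is stable.

Yes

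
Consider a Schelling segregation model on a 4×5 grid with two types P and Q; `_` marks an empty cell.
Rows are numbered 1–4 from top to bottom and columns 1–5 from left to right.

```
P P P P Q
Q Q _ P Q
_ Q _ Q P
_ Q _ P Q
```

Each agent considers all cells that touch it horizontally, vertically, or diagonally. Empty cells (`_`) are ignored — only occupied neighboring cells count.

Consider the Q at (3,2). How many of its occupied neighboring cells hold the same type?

Occupied neighbors of (3,2): (2,1)=Q, (2,2)=Q, (4,2)=Q.
Same type (Q): 3 of 3.

3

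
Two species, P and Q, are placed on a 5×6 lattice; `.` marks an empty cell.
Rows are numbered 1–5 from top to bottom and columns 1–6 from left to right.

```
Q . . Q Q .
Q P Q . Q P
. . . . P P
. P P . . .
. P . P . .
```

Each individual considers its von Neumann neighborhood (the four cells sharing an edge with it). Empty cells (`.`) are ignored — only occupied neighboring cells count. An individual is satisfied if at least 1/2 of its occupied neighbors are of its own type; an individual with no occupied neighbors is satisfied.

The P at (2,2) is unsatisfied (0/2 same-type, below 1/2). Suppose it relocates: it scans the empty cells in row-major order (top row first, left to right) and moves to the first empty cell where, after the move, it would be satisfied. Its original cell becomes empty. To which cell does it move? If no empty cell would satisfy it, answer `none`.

(1,6)

Vacating (2,2). Empty cells in order:
  (1,2): 0/1 same-type → still unsatisfied.
  (1,3): 0/2 same-type → still unsatisfied.
  (1,6): 1/2 same-type → satisfied — stop here.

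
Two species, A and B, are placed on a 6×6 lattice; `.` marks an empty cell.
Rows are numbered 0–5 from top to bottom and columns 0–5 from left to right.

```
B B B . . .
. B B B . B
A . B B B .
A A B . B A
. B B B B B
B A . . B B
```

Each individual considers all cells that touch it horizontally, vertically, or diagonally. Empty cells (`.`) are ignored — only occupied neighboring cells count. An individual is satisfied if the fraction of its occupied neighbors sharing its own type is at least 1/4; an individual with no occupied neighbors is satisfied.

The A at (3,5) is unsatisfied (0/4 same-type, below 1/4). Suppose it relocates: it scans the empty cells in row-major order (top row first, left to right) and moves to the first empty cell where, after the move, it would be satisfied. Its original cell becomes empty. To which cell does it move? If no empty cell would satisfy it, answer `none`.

Vacating (3,5). Empty cells in order:
  (0,3): 0/3 same-type → still unsatisfied.
  (0,4): 0/2 same-type → still unsatisfied.
  (0,5): 0/1 same-type → still unsatisfied.
  (1,0): 1/4 same-type → satisfied — stop here.

(1,0)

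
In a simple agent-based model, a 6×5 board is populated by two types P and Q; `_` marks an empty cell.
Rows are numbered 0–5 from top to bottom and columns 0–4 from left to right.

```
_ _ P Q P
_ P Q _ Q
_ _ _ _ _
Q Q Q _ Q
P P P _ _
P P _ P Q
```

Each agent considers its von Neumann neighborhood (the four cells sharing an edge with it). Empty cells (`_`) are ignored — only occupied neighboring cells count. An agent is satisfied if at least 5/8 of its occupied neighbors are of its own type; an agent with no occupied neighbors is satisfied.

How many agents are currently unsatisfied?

(0,2)P 0/2 unhappy
(0,3)Q 0/2 unhappy
(0,4)P 0/2 unhappy
(1,1)P 0/1 unhappy
(1,2)Q 0/2 unhappy
(1,4)Q 0/1 unhappy
(3,0)Q 1/2 unhappy
(3,1)Q 2/3 ok
(3,2)Q 1/2 unhappy
(3,4)Q 0/0 ok
(4,0)P 2/3 ok
(4,1)P 3/4 ok
(4,2)P 1/2 unhappy
(5,0)P 2/2 ok
(5,1)P 2/2 ok
(5,3)P 0/1 unhappy
(5,4)Q 0/1 unhappy
Unsatisfied: (0,2), (0,3), (0,4), (1,1), (1,2), (1,4), (3,0), (3,2), (4,2), (5,3), (5,4) — 11 in total.

11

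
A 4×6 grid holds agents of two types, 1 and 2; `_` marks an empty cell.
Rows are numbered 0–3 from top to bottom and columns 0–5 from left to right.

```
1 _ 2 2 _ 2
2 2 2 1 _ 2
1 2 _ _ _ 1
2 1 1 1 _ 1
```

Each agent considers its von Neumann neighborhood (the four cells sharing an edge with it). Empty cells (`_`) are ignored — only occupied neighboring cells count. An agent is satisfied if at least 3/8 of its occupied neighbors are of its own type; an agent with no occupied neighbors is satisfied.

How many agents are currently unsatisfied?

7

Row 0: (0,0)1 0/1 not · (0,2)2 2/2 satisfied · (0,3)2 1/2 satisfied · (0,5)2 1/1 satisfied
Row 1: (1,0)2 1/3 not · (1,1)2 3/3 satisfied · (1,2)2 2/3 satisfied · (1,3)1 0/2 not · (1,5)2 1/2 satisfied
Row 2: (2,0)1 0/3 not · (2,1)2 1/3 not · (2,5)1 1/2 satisfied
Row 3: (3,0)2 0/2 not · (3,1)1 1/3 not · (3,2)1 2/2 satisfied · (3,3)1 1/1 satisfied · (3,5)1 1/1 satisfied
Unsatisfied: (0,0), (1,0), (1,3), (2,0), (2,1), (3,0), (3,1) — 7 in total.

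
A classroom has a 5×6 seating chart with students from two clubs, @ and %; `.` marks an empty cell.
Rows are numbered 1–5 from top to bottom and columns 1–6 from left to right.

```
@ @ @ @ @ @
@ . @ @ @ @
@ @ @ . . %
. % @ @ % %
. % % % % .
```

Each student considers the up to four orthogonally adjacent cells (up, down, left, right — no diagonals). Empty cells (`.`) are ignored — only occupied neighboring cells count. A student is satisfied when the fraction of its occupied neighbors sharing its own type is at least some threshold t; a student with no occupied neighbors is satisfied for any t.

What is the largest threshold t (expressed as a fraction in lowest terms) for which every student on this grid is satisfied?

1/3

Row 1: (1,1)@ 2/2 · (1,2)@ 2/2 · (1,3)@ 3/3 · (1,4)@ 3/3 · (1,5)@ 3/3 · (1,6)@ 2/2
Row 2: (2,1)@ 2/2 · (2,3)@ 3/3 · (2,4)@ 3/3 · (2,5)@ 3/3 · (2,6)@ 2/3
Row 3: (3,1)@ 2/2 · (3,2)@ 2/3 · (3,3)@ 3/3 · (3,6)% 1/2
Row 4: (4,2)% 1/3 · (4,3)@ 2/4 · (4,4)@ 1/3 · (4,5)% 2/3 · (4,6)% 2/2
Row 5: (5,2)% 2/2 · (5,3)% 2/3 · (5,4)% 2/3 · (5,5)% 2/2
The smallest same-type fraction is 1/3 at (4,2), which reduces to 1/3. Any threshold above that leaves this student unsatisfied.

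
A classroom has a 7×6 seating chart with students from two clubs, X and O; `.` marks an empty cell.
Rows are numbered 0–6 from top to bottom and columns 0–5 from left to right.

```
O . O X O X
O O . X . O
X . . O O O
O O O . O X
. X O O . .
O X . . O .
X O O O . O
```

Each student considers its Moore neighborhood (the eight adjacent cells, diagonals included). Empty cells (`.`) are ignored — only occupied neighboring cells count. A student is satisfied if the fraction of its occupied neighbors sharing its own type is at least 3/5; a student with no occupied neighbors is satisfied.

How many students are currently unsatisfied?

(0,0)O 2/2 ok
(0,2)O 1/3 unhappy
(0,3)X 1/3 unhappy
(0,4)O 1/4 unhappy
(0,5)X 0/2 unhappy
(1,0)O 2/3 ok
(1,1)O 3/4 ok
(1,3)X 1/5 unhappy
(1,5)O 3/4 ok
(2,0)X 0/4 unhappy
(2,3)O 3/4 ok
(2,4)O 4/6 ok
(2,5)O 3/4 ok
(3,0)O 1/3 unhappy
(3,1)O 3/5 ok
(3,2)O 4/5 ok
(3,4)O 4/5 ok
(3,5)X 0/3 unhappy
(4,1)X 1/6 unhappy
(4,2)O 3/5 ok
(4,3)O 4/4 ok
(5,0)O 1/4 unhappy
(5,1)X 2/6 unhappy
(5,4)O 3/3 ok
(6,0)X 1/3 unhappy
(6,1)O 2/4 unhappy
(6,2)O 2/3 ok
(6,3)O 2/2 ok
(6,5)O 1/1 ok
Unsatisfied: (0,2), (0,3), (0,4), (0,5), (1,3), (2,0), (3,0), (3,5), (4,1), (5,0), (5,1), (6,0), (6,1) — 13 in total.

13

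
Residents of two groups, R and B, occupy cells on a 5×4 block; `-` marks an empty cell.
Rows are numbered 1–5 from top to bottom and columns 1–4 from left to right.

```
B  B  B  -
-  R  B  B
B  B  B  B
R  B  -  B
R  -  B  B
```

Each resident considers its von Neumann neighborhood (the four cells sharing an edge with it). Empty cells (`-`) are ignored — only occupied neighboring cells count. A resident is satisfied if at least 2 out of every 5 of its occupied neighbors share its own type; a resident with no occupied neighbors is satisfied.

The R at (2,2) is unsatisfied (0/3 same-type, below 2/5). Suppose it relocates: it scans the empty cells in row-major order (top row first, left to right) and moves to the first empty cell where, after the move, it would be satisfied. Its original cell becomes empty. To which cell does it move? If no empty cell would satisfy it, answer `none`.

none

Vacating (2,2). Empty cells in order:
  (1,4): 0/2 same-type → still unsatisfied.
  (2,1): 0/2 same-type → still unsatisfied.
  (4,3): 0/4 same-type → still unsatisfied.
  (5,2): 1/3 same-type → still unsatisfied.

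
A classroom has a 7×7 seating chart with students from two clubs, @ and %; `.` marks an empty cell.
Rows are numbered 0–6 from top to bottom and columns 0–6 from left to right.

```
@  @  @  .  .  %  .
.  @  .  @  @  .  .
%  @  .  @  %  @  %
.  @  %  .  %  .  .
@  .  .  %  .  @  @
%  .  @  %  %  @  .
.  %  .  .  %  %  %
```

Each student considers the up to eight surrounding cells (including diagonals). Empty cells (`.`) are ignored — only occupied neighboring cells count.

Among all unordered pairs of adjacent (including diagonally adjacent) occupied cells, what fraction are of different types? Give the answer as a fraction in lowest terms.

6/13

Scan each occupied cell's neighbors to the right and below (and the two forward diagonals) so each pair is counted once.
Row 0: @(0,0)–@(0,1)= @(0,0)–@(1,1)= @(0,1)–@(0,2)= @(0,1)–@(1,1)= @(0,2)–@(1,3)= @(0,2)–@(1,1)= %(0,5)–@(1,4)≠  → 1/7 unlike.
Row 1: @(1,1)–@(2,1)= @(1,1)–%(2,0)≠ @(1,3)–@(1,4)= @(1,3)–@(2,3)= @(1,3)–%(2,4)≠ @(1,4)–%(2,4)≠ @(1,4)–@(2,5)= @(1,4)–@(2,3)=  → 3/8 unlike.
Row 2: %(2,0)–@(2,1)≠ %(2,0)–@(3,1)≠ @(2,1)–@(3,1)= @(2,1)–%(3,2)≠ @(2,3)–%(2,4)≠ @(2,3)–%(3,4)≠ @(2,3)–%(3,2)≠ %(2,4)–@(2,5)≠ %(2,4)–%(3,4)= @(2,5)–%(2,6)≠ @(2,5)–%(3,4)≠  → 9/11 unlike.
Row 3: @(3,1)–%(3,2)≠ @(3,1)–@(4,0)= %(3,2)–%(4,3)= %(3,4)–@(4,5)≠ %(3,4)–%(4,3)=  → 2/5 unlike.
Row 4: @(4,0)–%(5,0)≠ %(4,3)–%(5,3)= %(4,3)–%(5,4)= %(4,3)–@(5,2)≠ @(4,5)–@(4,6)= @(4,5)–@(5,5)= @(4,5)–%(5,4)≠ @(4,6)–@(5,5)=  → 3/8 unlike.
Row 5: %(5,0)–%(6,1)= @(5,2)–%(5,3)≠ @(5,2)–%(6,1)≠ %(5,3)–%(5,4)= %(5,3)–%(6,4)= %(5,4)–@(5,5)≠ %(5,4)–%(6,4)= %(5,4)–%(6,5)= @(5,5)–%(6,5)≠ @(5,5)–%(6,6)≠ @(5,5)–%(6,4)≠  → 6/11 unlike.
Row 6: %(6,4)–%(6,5)= %(6,5)–%(6,6)=  → 0/2 unlike.
Total adjacent occupied pairs: 52; unlike-type pairs: 24.
24/52 reduces to 6/13.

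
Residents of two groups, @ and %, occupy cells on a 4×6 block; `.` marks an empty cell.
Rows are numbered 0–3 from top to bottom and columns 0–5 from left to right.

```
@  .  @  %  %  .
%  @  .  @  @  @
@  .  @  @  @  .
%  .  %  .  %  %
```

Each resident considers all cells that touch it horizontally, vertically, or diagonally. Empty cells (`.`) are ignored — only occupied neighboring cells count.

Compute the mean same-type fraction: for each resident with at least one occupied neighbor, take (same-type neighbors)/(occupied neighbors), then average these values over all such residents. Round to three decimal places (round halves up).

Row 0: (0,0)@ 1/2 · (0,2)@ 2/3 · (0,3)% 1/4 · (0,4)% 1/4
Row 1: (1,0)% 0/3 · (1,1)@ 4/5 · (1,3)@ 5/7 · (1,4)@ 4/6 · (1,5)@ 2/3
Row 2: (2,0)@ 1/3 · (2,2)@ 3/4 · (2,3)@ 4/6 · (2,4)@ 4/6
Row 3: (3,0)% 0/1 · (3,2)% 0/2 · (3,4)% 1/3 · (3,5)% 1/2
Sum over 17 residents: 1/2 + 2/3 + 1/4 + 1/4 + 0/3 + 4/5 + 5/7 + 4/6 + 2/3 + 1/3 + 3/4 + 4/6 + 4/6 + 0/1 + 0/2 + 1/3 + 1/2 = 1087/140; mean = 1087/140 ÷ 17 = 1087/2380 = 0.456722… → 0.457.

0.457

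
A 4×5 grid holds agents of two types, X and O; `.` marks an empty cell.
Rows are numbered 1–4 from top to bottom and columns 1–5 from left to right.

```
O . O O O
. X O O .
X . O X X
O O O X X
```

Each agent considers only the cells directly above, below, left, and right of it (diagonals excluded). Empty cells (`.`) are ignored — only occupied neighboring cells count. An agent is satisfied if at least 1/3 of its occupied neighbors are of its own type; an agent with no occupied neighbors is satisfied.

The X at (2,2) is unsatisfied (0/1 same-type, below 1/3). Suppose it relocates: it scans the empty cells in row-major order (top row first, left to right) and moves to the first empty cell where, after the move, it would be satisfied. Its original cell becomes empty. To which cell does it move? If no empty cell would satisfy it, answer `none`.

(2,1)

Vacating (2,2). Empty cells in order:
  (1,2): 0/2 same-type → still unsatisfied.
  (2,1): 1/2 same-type → satisfied — stop here.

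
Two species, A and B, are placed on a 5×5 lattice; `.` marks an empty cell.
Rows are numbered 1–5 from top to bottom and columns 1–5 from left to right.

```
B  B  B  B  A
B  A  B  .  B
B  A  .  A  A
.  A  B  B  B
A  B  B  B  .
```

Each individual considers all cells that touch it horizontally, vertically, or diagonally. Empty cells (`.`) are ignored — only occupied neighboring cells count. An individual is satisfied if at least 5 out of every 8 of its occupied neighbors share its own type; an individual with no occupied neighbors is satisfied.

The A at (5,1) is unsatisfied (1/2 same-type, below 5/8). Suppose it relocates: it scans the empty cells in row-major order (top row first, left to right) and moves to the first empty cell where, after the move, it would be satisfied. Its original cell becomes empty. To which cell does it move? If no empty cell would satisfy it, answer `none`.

Vacating (5,1). Empty cells in order:
  (2,4): 3/7 same-type → still unsatisfied.
  (3,3): 4/7 same-type → still unsatisfied.
  (4,1): 2/4 same-type → still unsatisfied.
  (5,5): 0/3 same-type → still unsatisfied.

none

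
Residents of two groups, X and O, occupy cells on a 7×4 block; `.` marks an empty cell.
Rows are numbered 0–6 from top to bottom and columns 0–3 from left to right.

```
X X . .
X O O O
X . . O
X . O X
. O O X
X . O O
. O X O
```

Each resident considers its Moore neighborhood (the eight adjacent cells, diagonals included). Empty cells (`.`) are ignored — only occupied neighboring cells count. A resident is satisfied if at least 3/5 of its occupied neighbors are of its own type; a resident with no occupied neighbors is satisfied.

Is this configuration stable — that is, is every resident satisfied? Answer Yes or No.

Row 0: (0,0)X 2/3 satisfied · (0,1)X 2/4 not
Row 1: (1,0)X 3/4 satisfied · (1,1)O 1/5 not · (1,2)O 3/4 satisfied · (1,3)O 2/2 satisfied
Row 2: (2,0)X 2/3 satisfied · (2,3)O 3/4 satisfied
Row 3: (3,0)X 1/2 not · (3,2)O 3/5 satisfied · (3,3)X 1/4 not
Row 4: (4,1)O 3/5 satisfied · (4,2)O 4/6 satisfied · (4,3)X 1/5 not
Row 5: (5,0)X 0/2 not · (5,2)O 5/7 satisfied · (5,3)O 3/5 satisfied
Row 6: (6,1)O 1/3 not · (6,2)X 0/4 not · (6,3)O 2/3 satisfied
For instance (0,1) has only 2/4 same-type neighbors, below 3/5.

No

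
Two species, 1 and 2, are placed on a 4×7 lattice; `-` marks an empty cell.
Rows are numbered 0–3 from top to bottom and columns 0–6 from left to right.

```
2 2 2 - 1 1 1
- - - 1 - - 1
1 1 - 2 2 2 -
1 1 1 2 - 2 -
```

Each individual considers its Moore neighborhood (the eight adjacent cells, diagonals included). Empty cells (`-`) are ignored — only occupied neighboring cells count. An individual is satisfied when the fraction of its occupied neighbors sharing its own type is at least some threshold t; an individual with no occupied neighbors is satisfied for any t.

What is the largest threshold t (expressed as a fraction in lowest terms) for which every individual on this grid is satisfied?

1/4

Row 0: (0,0)2 1/1 · (0,1)2 2/2 · (0,2)2 1/2 · (0,4)1 2/2 · (0,5)1 3/3 · (0,6)1 2/2
Row 1: (1,3)1 1/4 · (1,6)1 2/3
Row 2: (2,0)1 3/3 · (2,1)1 4/4 · (2,3)2 2/4 · (2,4)2 4/5 · (2,5)2 2/3
Row 3: (3,0)1 3/3 · (3,1)1 4/4 · (3,2)1 2/4 · (3,3)2 2/3 · (3,5)2 2/2
The smallest same-type fraction is 1/4 at (1,3), which reduces to 1/4. Any threshold above that leaves this individual unsatisfied.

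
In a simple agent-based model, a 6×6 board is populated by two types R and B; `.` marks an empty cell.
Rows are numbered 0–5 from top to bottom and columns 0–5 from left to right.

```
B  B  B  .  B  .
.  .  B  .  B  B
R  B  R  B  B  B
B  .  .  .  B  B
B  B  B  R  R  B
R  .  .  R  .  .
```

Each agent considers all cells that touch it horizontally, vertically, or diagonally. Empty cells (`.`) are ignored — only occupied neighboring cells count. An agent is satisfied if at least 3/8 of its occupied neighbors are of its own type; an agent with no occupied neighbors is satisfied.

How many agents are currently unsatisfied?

4

(0,0)B 1/1 ✓
(0,1)B 3/3 ✓
(0,2)B 2/2 ✓
(0,4)B 2/2 ✓
(1,2)B 4/5 ✓
(1,4)B 5/5 ✓
(1,5)B 4/4 ✓
(2,0)R 0/2 ✗
(2,1)B 2/4 ✓
(2,2)R 0/3 ✗
(2,3)B 4/5 ✓
(2,4)B 6/6 ✓
(2,5)B 5/5 ✓
(3,0)B 3/4 ✓
(3,4)B 5/7 ✓
(3,5)B 4/5 ✓
(4,0)B 2/3 ✓
(4,1)B 3/4 ✓
(4,2)B 1/3 ✗
(4,3)R 2/4 ✓
(4,4)R 2/5 ✓
(4,5)B 2/3 ✓
(5,0)R 0/2 ✗
(5,3)R 2/3 ✓
Unsatisfied: (2,0), (2,2), (4,2), (5,0) — 4 in total.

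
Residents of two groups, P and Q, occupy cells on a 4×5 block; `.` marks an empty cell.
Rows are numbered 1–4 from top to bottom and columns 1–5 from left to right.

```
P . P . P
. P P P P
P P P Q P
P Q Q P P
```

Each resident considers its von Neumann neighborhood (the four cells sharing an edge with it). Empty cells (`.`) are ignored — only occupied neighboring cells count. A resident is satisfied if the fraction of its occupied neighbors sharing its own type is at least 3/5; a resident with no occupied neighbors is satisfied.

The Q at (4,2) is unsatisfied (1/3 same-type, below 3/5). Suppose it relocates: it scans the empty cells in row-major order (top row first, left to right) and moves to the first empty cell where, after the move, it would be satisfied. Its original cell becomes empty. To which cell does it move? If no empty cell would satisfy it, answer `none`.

none

Vacating (4,2). Empty cells in order:
  (1,2): 0/3 same-type → still unsatisfied.
  (1,4): 0/3 same-type → still unsatisfied.
  (2,1): 0/3 same-type → still unsatisfied.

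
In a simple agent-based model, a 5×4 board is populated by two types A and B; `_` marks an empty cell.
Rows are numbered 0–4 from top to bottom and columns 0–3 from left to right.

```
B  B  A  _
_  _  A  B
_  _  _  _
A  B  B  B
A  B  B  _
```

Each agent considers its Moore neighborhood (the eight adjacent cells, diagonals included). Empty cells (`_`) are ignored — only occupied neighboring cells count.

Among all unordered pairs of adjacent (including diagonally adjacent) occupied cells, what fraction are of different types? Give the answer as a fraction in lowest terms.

Scan each occupied cell's neighbors to the right and below (and the two forward diagonals) so each pair is counted once.
From row 0: 3 unlike of 5 pairs (running 3/5).
From row 1: 1 unlike of 1 pairs (running 4/6).
From row 3: 3 unlike of 11 pairs (running 7/17).
From row 4: 1 unlike of 2 pairs (running 8/19).
Total adjacent occupied pairs: 19; unlike-type pairs: 8.
8/19 is already in lowest terms.

8/19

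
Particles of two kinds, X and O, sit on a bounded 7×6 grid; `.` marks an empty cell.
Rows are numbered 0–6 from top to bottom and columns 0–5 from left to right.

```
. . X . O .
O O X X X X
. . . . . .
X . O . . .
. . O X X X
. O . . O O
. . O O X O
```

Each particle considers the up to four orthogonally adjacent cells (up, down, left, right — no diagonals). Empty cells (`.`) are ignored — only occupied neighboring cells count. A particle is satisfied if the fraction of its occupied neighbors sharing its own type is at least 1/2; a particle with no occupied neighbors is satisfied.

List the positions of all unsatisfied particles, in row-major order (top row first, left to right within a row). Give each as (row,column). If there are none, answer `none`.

(0,4), (5,4), (6,4)

(0,2)X 1/1 ✓
(0,4)O 0/1 ✗
(1,0)O 1/1 ✓
(1,1)O 1/2 ✓
(1,2)X 2/3 ✓
(1,3)X 2/2 ✓
(1,4)X 2/3 ✓
(1,5)X 1/1 ✓
(3,0)X 0/0 ✓
(3,2)O 1/1 ✓
(4,2)O 1/2 ✓
(4,3)X 1/2 ✓
(4,4)X 2/3 ✓
(4,5)X 1/2 ✓
(5,1)O 0/0 ✓
(5,4)O 1/3 ✗
(5,5)O 2/3 ✓
(6,2)O 1/1 ✓
(6,3)O 1/2 ✓
(6,4)X 0/3 ✗
(6,5)O 1/2 ✓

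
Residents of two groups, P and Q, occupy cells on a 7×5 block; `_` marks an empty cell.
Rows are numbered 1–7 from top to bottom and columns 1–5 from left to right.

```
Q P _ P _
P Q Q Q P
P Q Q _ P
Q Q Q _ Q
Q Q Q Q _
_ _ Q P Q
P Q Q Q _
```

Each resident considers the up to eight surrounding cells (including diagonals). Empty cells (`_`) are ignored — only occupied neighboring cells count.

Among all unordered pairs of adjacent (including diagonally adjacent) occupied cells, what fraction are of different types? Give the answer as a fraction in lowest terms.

11/32

Scan each occupied cell's neighbors to the right and below (and the two forward diagonals) so each pair is counted once.
From row 1: 6 unlike of 9 pairs (running 6/9).
From row 2: 5 unlike of 14 pairs (running 11/23).
From row 3: 4 unlike of 10 pairs (running 15/33).
From row 4: 0 unlike of 11 pairs (running 15/44).
From row 5: 2 unlike of 9 pairs (running 17/53).
From row 6: 4 unlike of 8 pairs (running 21/61).
From row 7: 1 unlike of 3 pairs (running 22/64).
Total adjacent occupied pairs: 64; unlike-type pairs: 22.
22/64 reduces to 11/32.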